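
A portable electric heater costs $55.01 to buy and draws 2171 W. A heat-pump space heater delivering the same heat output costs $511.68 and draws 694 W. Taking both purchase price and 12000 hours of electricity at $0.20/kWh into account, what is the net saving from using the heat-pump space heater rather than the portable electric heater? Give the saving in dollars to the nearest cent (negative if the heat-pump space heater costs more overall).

$3088.13

portable electric heater: $55.01 + (2171/1000) kW × 12000 h × $0.20 = $55.01 + $5210.4 = $5265.41
heat-pump space heater: $511.68 + (694/1000) kW × 12000 h × $0.20 = $511.68 + $1665.6 = $2177.28
Saving = $5265.41 − $2177.28 = $3088.13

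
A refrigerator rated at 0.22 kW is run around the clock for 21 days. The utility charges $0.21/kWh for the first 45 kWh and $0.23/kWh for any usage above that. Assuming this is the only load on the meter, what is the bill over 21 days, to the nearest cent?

$24.60

Runtime = 24 h × 21 = 504 h
Energy = 0.22 kW × 504 h = 110.88 kWh
Tier 1 (0–45 kWh): 45 × $0.21 = $9.45
Above 45 kWh: 65.88 × $0.23 = $15.1524
Bill = $24.60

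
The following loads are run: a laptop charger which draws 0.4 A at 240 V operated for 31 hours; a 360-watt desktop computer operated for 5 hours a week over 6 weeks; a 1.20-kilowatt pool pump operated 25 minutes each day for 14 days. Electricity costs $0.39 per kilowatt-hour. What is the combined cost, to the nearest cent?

$8.10

laptop charger: Power = 0.4 A × 240 V = 96 W = 0.096 kW
laptop charger: 0.096 kW × 31 h = 2.976 kWh
desktop computer: Runtime = 5 h/week × 6 weeks = 30 h
desktop computer: 0.36 kW × 30 h = 10.8 kWh
pool pump: Runtime = 25 min × 14 = 350 min = 5.833333… h
pool pump: 1.2 kW × 5.833333… h = 7 kWh
Total energy = 20.776 kWh
Cost = 20.776 × $0.39 = $8.10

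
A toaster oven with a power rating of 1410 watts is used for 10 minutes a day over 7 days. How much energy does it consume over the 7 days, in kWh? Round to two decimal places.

Runtime = 10 min × 7 = 70 min = 1.166666… h
Energy = 1.41 kW × 1.166666… h = 1.645 kWh ≈ 1.65 kWh

1.65 kWh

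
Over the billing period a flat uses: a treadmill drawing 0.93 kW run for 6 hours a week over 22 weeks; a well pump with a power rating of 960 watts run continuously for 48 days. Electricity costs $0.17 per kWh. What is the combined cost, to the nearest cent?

$208.88

treadmill: Runtime = 6 h/week × 22 weeks = 132 h
treadmill: 0.93 kW × 132 h = 122.76 kWh
well pump: Runtime = 24 h × 48 = 1152 h
well pump: 0.96 kW × 1152 h = 1105.92 kWh
Total energy = 1228.68 kWh
Cost = 1228.68 × $0.17 = $208.88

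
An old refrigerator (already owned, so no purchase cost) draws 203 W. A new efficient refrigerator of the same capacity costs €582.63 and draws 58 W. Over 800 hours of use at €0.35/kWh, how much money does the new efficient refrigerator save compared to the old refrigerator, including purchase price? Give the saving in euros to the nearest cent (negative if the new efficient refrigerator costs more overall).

old refrigerator: €0.00 + (203/1000) kW × 800 h × €0.35 = €0.00 + €56.84 = €56.84
new efficient refrigerator: €582.63 + (58/1000) kW × 800 h × €0.35 = €582.63 + €16.24 = €598.87
Saving = €56.84 − €598.87 = −€542.03

-€542.03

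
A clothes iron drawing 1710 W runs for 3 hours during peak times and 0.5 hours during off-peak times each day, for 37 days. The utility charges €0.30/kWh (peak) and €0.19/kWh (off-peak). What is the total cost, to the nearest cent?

€62.95

Peak energy = 1.71 kW × 3 h × 37 = 189.81 kWh
Off-peak energy = 1.71 kW × 0.5 h × 37 = 31.635 kWh
Cost = 189.81 × €0.30 + 31.635 × €0.19 = €56.943 + €6.01065 = €62.95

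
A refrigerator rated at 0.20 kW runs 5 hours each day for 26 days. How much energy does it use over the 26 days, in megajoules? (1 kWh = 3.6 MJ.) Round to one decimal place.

Runtime = 5 h/day × 26 days = 130 h
Energy = 0.2 kW × 130 h = 26 kWh
= 26 × 3.6 MJ = 93.6 MJ

93.6 MJ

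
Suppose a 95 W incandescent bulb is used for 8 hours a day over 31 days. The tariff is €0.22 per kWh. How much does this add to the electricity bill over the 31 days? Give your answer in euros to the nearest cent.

€5.18

Runtime = 8 h/day × 31 days = 248 h
Energy = 0.095 kW × 248 h = 23.56 kWh
Cost = 23.56 kWh × €0.22/kWh = €5.18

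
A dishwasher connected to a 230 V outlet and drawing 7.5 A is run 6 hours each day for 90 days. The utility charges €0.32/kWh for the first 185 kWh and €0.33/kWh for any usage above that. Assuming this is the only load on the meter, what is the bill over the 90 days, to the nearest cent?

€305.55

Power = 7.5 A × 230 V = 1725 W = 1.725 kW
Runtime = 6 h/day × 90 days = 540 h
Energy = 1.725 kW × 540 h = 931.5 kWh
Tier 1 (0–185 kWh): 185 × €0.32 = €59.2
Above 185 kWh: 746.5 × €0.33 = €246.345
Bill = €305.55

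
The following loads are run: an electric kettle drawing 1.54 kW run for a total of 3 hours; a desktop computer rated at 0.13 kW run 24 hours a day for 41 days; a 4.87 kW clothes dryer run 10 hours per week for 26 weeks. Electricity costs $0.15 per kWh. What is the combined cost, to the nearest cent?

electric kettle: 1.54 kW × 3 h = 4.62 kWh
desktop computer: Runtime = 24 h × 41 = 984 h
desktop computer: 0.13 kW × 984 h = 127.92 kWh
clothes dryer: Runtime = 10 h/week × 26 weeks = 260 h
clothes dryer: 4.87 kW × 260 h = 1266.2 kWh
Total energy = 1398.74 kWh
Cost = 1398.74 × $0.15 = $209.81

$209.81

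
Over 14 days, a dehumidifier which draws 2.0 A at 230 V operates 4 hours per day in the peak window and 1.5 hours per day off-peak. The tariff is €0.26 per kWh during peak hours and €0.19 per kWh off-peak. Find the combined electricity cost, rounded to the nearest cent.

€8.53

Power = 2.0 A × 230 V = 460 W = 0.46 kW
Peak energy = 0.46 kW × 4 h × 14 = 25.76 kWh
Off-peak energy = 0.46 kW × 1.5 h × 14 = 9.66 kWh
Cost = 25.76 × €0.26 + 9.66 × €0.19 = €6.6976 + €1.8354 = €8.53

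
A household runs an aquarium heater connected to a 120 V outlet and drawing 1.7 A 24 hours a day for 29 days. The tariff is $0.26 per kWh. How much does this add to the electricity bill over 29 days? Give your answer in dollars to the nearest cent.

Power = 1.7 A × 120 V = 204 W = 0.204 kW
Runtime = 24 h × 29 = 696 h
Energy = 0.204 kW × 696 h = 141.984 kWh
Cost = 141.984 kWh × $0.26/kWh = $36.92

$36.92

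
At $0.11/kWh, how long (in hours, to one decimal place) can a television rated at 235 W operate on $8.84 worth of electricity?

Energy available = $8.84 ÷ $0.11/kWh = 80.3636 kWh
Hours = 80.3636 kWh ÷ 0.235 kW = 342.0 h

342.0 h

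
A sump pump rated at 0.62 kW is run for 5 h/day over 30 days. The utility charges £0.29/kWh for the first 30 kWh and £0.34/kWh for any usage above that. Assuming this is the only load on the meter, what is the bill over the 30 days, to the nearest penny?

Runtime = 5 h/day × 30 days = 150 h
Energy = 0.62 kW × 150 h = 93 kWh
Tier 1 (0–30 kWh): 30 × £0.29 = £8.7
Above 30 kWh: 63 × £0.34 = £21.42
Bill = £30.12

£30.12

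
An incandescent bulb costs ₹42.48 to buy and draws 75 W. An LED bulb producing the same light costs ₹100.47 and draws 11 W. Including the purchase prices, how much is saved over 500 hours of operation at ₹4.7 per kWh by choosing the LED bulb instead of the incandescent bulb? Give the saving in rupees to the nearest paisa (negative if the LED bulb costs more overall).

incandescent bulb: ₹42.48 + (75/1000) kW × 500 h × ₹4.7 = ₹42.48 + ₹176.25 = ₹218.73
LED bulb: ₹100.47 + (11/1000) kW × 500 h × ₹4.7 = ₹100.47 + ₹25.85 = ₹126.32
Saving = ₹218.73 − ₹126.32 = ₹92.41

₹92.41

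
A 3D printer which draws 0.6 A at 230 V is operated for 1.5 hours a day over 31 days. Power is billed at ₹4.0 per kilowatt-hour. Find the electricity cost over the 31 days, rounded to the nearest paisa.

Power = 0.6 A × 230 V = 138 W = 0.138 kW
Runtime = 1.5 h/day × 31 days = 46.5 h
Energy = 0.138 kW × 46.5 h = 6.417 kWh
Cost = 6.417 kWh × ₹4.0/kWh = ₹25.67

₹25.67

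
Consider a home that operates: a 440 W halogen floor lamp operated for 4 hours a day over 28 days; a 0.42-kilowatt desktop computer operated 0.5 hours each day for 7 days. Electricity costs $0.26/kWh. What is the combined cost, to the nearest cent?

$13.20

halogen floor lamp: Runtime = 4 h/day × 28 days = 112 h
halogen floor lamp: 0.44 kW × 112 h = 49.28 kWh
desktop computer: Runtime = 0.5 h/day × 7 days = 3.5 h
desktop computer: 0.42 kW × 3.5 h = 1.47 kWh
Total energy = 50.75 kWh
Cost = 50.75 × $0.26 = $13.20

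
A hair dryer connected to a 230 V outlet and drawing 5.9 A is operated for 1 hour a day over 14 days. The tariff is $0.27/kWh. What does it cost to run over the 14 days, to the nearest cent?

Power = 5.9 A × 230 V = 1357 W = 1.357 kW
Runtime = 1 h/day × 14 days = 14 h
Energy = 1.357 kW × 14 h = 18.998 kWh
Cost = 18.998 kWh × $0.27/kWh = $5.13

$5.13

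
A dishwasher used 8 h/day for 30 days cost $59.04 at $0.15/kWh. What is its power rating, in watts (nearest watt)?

1640 W

Energy = $59.04 ÷ $0.15/kWh = 393.6 kWh
Runtime = 8 h/day × 30 days = 240 h
Power = 393.6 kWh ÷ 240 h = 1.64 kW = 1640 W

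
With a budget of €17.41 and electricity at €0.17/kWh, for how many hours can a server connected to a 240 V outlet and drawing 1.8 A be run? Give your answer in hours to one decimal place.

Power = 1.8 A × 240 V = 432 W = 0.432 kW
Energy available = €17.41 ÷ €0.17/kWh = 102.4118 kWh
Hours = 102.4118 kWh ÷ 0.432 kW = 237.1 h

237.1 h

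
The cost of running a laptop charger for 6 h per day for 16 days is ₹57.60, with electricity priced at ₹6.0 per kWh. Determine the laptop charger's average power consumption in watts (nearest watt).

100 W

Energy = ₹57.60 ÷ ₹6.0/kWh = 9.6 kWh
Runtime = 6 h/day × 16 days = 96 h
Power = 9.6 kWh ÷ 96 h = 0.1 kW = 100 W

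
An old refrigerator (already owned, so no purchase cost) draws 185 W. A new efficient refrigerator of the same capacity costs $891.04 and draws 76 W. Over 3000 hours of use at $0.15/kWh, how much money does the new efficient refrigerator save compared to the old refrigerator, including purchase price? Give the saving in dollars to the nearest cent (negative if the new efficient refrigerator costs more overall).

old refrigerator: $0.00 + (185/1000) kW × 3000 h × $0.15 = $0.00 + $83.25 = $83.25
new efficient refrigerator: $891.04 + (76/1000) kW × 3000 h × $0.15 = $891.04 + $34.2 = $925.24
Saving = $83.25 − $925.24 = −$841.99

-$841.99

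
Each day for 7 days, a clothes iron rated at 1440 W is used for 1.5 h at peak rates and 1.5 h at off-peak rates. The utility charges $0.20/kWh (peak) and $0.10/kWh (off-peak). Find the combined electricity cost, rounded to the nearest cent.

Peak energy = 1.44 kW × 1.5 h × 7 = 15.12 kWh
Off-peak energy = 1.44 kW × 1.5 h × 7 = 15.12 kWh
Cost = 15.12 × $0.20 + 15.12 × $0.10 = $3.024 + $1.512 = $4.54

$4.54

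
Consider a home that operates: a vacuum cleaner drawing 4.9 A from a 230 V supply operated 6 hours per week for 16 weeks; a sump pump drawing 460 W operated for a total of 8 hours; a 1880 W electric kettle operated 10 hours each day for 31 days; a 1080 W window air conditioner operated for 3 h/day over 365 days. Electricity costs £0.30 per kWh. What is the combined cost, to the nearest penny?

£563.18

vacuum cleaner: Power = 4.9 A × 230 V = 1127 W = 1.127 kW
vacuum cleaner: Runtime = 6 h/week × 16 weeks = 96 h
vacuum cleaner: 1.127 kW × 96 h = 108.192 kWh
sump pump: 0.46 kW × 8 h = 3.68 kWh
electric kettle: Runtime = 10 h/day × 31 days = 310 h
electric kettle: 1.88 kW × 310 h = 582.8 kWh
window air conditioner: Runtime = 3 h/day × 365 days = 1095 h
window air conditioner: 1.08 kW × 1095 h = 1182.6 kWh
Total energy = 1877.272 kWh
Cost = 1877.272 × £0.30 = £563.18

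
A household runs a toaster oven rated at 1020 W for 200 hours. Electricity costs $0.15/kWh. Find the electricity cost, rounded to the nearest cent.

$30.60

Energy = 1.02 kW × 200 h = 204 kWh
Cost = 204 kWh × $0.15/kWh = $30.60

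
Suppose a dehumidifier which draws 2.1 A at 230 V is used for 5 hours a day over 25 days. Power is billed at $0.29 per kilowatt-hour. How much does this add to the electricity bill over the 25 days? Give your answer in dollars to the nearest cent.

$17.51

Power = 2.1 A × 230 V = 483 W = 0.483 kW
Runtime = 5 h/day × 25 days = 125 h
Energy = 0.483 kW × 125 h = 60.375 kWh
Cost = 60.375 kWh × $0.29/kWh = $17.51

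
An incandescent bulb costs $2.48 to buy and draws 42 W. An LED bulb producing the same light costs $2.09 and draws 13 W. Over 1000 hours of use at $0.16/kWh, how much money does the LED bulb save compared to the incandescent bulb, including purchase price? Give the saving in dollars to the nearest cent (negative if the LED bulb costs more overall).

$5.03

incandescent bulb: $2.48 + (42/1000) kW × 1000 h × $0.16 = $2.48 + $6.72 = $9.2
LED bulb: $2.09 + (13/1000) kW × 1000 h × $0.16 = $2.09 + $2.08 = $4.17
Saving = $9.2 − $4.17 = $5.03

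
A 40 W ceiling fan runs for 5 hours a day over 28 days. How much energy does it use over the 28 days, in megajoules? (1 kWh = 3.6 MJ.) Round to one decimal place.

20.2 MJ

Runtime = 5 h/day × 28 days = 140 h
Energy = 0.04 kW × 140 h = 5.6 kWh
= 5.6 × 3.6 MJ = 20.2 MJ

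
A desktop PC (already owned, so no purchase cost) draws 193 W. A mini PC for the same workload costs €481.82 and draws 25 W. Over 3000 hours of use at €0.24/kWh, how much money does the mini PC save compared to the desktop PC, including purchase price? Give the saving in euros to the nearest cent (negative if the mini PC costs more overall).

-€360.86

desktop PC: €0.00 + (193/1000) kW × 3000 h × €0.24 = €0.00 + €138.96 = €138.96
mini PC: €481.82 + (25/1000) kW × 3000 h × €0.24 = €481.82 + €18 = €499.82
Saving = €138.96 − €499.82 = −€360.86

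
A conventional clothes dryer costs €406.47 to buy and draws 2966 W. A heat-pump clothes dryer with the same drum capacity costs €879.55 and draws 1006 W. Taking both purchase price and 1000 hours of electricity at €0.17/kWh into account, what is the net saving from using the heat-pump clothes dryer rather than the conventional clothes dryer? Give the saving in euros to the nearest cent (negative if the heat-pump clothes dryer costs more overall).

conventional clothes dryer: €406.47 + (2966/1000) kW × 1000 h × €0.17 = €406.47 + €504.22 = €910.69
heat-pump clothes dryer: €879.55 + (1006/1000) kW × 1000 h × €0.17 = €879.55 + €171.02 = €1050.57
Saving = €910.69 − €1050.57 = −€139.88

-€139.88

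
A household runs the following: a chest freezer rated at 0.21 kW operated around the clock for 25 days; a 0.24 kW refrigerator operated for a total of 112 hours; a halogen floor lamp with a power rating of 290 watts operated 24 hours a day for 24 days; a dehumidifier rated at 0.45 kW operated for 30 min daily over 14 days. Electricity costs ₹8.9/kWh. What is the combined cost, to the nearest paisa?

₹2875.32

chest freezer: Runtime = 24 h × 25 = 600 h
chest freezer: 0.21 kW × 600 h = 126 kWh
refrigerator: 0.24 kW × 112 h = 26.88 kWh
halogen floor lamp: Runtime = 24 h × 24 = 576 h
halogen floor lamp: 0.29 kW × 576 h = 167.04 kWh
dehumidifier: Runtime = 30 min × 14 = 420 min = 7 h
dehumidifier: 0.45 kW × 7 h = 3.15 kWh
Total energy = 323.07 kWh
Cost = 323.07 × ₹8.9 = ₹2875.32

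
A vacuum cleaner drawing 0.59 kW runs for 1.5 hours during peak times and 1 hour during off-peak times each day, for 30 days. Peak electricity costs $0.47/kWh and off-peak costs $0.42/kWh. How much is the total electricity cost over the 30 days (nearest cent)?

$19.91

Peak energy = 0.59 kW × 1.5 h × 30 = 26.55 kWh
Off-peak energy = 0.59 kW × 1 h × 30 = 17.7 kWh
Cost = 26.55 × $0.47 + 17.7 × $0.42 = $12.4785 + $7.434 = $19.91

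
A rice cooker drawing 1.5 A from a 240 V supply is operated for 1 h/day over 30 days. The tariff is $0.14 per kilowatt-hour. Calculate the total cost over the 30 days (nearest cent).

$1.51

Power = 1.5 A × 240 V = 360 W = 0.36 kW
Runtime = 1 h/day × 30 days = 30 h
Energy = 0.36 kW × 30 h = 10.8 kWh
Cost = 10.8 kWh × $0.14/kWh = $1.51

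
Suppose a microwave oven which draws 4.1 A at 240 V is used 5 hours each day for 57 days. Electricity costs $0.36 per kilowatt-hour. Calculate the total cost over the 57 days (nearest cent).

Power = 4.1 A × 240 V = 984 W = 0.984 kW
Runtime = 5 h/day × 57 days = 285 h
Energy = 0.984 kW × 285 h = 280.44 kWh
Cost = 280.44 kWh × $0.36/kWh = $100.96

$100.96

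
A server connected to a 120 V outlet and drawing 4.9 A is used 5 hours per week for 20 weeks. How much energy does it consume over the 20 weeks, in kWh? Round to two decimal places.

Power = 4.9 A × 120 V = 588 W = 0.588 kW
Runtime = 5 h/week × 20 weeks = 100 h
Energy = 0.588 kW × 100 h = 58.8 kWh

58.80 kWh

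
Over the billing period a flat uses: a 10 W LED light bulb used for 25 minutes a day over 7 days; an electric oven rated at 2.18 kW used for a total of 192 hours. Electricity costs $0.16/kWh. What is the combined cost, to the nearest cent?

$66.97

LED light bulb: Runtime = 25 min × 7 = 175 min = 2.916666… h
LED light bulb: 0.01 kW × 2.916666… h = 0.029166… kWh
electric oven: 2.18 kW × 192 h = 418.56 kWh
Total energy = 418.589166… kWh
Cost = 418.589166… × $0.16 = $66.97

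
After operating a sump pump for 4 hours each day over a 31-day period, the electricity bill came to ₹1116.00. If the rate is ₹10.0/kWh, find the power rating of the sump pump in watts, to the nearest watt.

900 W

Energy = ₹1116.00 ÷ ₹10.0/kWh = 111.6 kWh
Runtime = 4 h/day × 31 days = 124 h
Power = 111.6 kWh ÷ 124 h = 0.9 kW = 900 W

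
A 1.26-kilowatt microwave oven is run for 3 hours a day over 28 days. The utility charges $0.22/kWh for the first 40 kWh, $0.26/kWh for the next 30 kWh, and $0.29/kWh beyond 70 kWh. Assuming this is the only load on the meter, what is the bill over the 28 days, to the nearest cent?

Runtime = 3 h/day × 28 days = 84 h
Energy = 1.26 kW × 84 h = 105.84 kWh
Tier 1 (0–40 kWh): 40 × $0.22 = $8.8
Tier 2 (40–70 kWh): 30 × $0.26 = $7.8
Above 70 kWh: 35.84 × $0.29 = $10.3936
Bill = $26.99

$26.99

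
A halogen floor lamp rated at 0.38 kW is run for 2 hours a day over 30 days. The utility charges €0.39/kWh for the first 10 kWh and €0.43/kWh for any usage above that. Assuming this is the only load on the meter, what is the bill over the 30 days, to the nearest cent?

Runtime = 2 h/day × 30 days = 60 h
Energy = 0.38 kW × 60 h = 22.8 kWh
Tier 1 (0–10 kWh): 10 × €0.39 = €3.9
Above 10 kWh: 12.8 × €0.43 = €5.504
Bill = €9.40

€9.40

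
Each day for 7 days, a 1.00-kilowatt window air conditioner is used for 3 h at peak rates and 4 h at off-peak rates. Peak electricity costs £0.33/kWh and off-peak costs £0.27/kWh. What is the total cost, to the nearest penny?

Peak energy = 1 kW × 3 h × 7 = 21 kWh
Off-peak energy = 1 kW × 4 h × 7 = 28 kWh
Cost = 21 × £0.33 + 28 × £0.27 = £6.93 + £7.56 = £14.49

£14.49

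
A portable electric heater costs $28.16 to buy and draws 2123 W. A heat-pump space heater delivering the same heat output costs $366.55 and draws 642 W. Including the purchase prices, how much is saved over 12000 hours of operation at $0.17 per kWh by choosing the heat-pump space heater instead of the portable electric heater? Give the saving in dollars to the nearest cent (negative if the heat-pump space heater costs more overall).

$2682.85

portable electric heater: $28.16 + (2123/1000) kW × 12000 h × $0.17 = $28.16 + $4330.92 = $4359.08
heat-pump space heater: $366.55 + (642/1000) kW × 12000 h × $0.17 = $366.55 + $1309.68 = $1676.23
Saving = $4359.08 − $1676.23 = $2682.85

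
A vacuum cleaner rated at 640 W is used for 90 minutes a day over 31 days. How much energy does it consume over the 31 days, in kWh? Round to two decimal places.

29.76 kWh

Runtime = 90 min × 31 = 2790 min = 46.5 h
Energy = 0.64 kW × 46.5 h = 29.76 kWh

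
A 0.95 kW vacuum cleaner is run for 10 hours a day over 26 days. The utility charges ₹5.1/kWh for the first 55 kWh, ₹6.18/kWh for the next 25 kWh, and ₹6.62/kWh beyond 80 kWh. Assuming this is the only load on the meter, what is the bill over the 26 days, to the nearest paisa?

₹1540.54

Runtime = 10 h/day × 26 days = 260 h
Energy = 0.95 kW × 260 h = 247 kWh
Tier 1 (0–55 kWh): 55 × ₹5.1 = ₹280.5
Tier 2 (55–80 kWh): 25 × ₹6.18 = ₹154.5
Above 80 kWh: 167 × ₹6.62 = ₹1105.54
Bill = ₹1540.54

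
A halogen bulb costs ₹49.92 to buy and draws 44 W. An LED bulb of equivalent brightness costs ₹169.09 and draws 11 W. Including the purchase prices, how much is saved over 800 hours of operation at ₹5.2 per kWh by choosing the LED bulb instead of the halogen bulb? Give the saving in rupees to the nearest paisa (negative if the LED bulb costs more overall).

₹18.11

halogen bulb: ₹49.92 + (44/1000) kW × 800 h × ₹5.2 = ₹49.92 + ₹183.04 = ₹232.96
LED bulb: ₹169.09 + (11/1000) kW × 800 h × ₹5.2 = ₹169.09 + ₹45.76 = ₹214.85
Saving = ₹232.96 − ₹214.85 = ₹18.11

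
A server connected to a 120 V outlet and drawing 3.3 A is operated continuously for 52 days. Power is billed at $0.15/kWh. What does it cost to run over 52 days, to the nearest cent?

$74.13

Power = 3.3 A × 120 V = 396 W = 0.396 kW
Runtime = 24 h × 52 = 1248 h
Energy = 0.396 kW × 1248 h = 494.208 kWh
Cost = 494.208 kWh × $0.15/kWh = $74.13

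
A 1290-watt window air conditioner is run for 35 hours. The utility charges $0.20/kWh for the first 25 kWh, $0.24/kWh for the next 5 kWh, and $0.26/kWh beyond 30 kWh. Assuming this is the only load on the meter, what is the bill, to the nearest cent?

$10.14

Energy = 1.29 kW × 35 h = 45.15 kWh
Tier 1 (0–25 kWh): 25 × $0.20 = $5
Tier 2 (25–30 kWh): 5 × $0.24 = $1.2
Above 30 kWh: 15.15 × $0.26 = $3.939
Bill = $10.14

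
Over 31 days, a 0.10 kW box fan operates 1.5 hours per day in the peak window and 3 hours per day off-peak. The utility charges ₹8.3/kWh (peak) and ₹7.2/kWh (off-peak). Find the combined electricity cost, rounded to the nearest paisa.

Peak energy = 0.1 kW × 1.5 h × 31 = 4.65 kWh
Off-peak energy = 0.1 kW × 3 h × 31 = 9.3 kWh
Cost = 4.65 × ₹8.3 + 9.3 × ₹7.2 = ₹38.595 + ₹66.96 = ₹105.56

₹105.56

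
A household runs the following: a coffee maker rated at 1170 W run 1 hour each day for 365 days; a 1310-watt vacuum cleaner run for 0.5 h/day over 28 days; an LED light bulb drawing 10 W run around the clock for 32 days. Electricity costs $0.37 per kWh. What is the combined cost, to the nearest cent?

coffee maker: Runtime = 1 h/day × 365 days = 365 h
coffee maker: 1.17 kW × 365 h = 427.05 kWh
vacuum cleaner: Runtime = 0.5 h/day × 28 days = 14 h
vacuum cleaner: 1.31 kW × 14 h = 18.34 kWh
LED light bulb: Runtime = 24 h × 32 = 768 h
LED light bulb: 0.01 kW × 768 h = 7.68 kWh
Total energy = 453.07 kWh
Cost = 453.07 × $0.37 = $167.64

$167.64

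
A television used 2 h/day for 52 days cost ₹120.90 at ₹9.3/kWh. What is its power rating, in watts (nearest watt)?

125 W

Energy = ₹120.90 ÷ ₹9.3/kWh = 13 kWh
Runtime = 2 h/day × 52 days = 104 h
Power = 13 kWh ÷ 104 h = 0.125 kW = 125 W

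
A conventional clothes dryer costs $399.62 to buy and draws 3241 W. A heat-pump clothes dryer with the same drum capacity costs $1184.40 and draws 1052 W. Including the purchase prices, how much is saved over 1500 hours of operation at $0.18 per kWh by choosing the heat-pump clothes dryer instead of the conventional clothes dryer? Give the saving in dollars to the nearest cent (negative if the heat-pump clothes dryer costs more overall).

conventional clothes dryer: $399.62 + (3241/1000) kW × 1500 h × $0.18 = $399.62 + $875.07 = $1274.69
heat-pump clothes dryer: $1184.40 + (1052/1000) kW × 1500 h × $0.18 = $1184.40 + $284.04 = $1468.44
Saving = $1274.69 − $1468.44 = −$193.75

-$193.75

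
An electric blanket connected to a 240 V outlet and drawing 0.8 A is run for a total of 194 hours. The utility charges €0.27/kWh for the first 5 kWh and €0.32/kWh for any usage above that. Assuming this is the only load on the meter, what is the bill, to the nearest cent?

Power = 0.8 A × 240 V = 192 W = 0.192 kW
Energy = 0.192 kW × 194 h = 37.248 kWh
Tier 1 (0–5 kWh): 5 × €0.27 = €1.35
Above 5 kWh: 32.248 × €0.32 = €10.31936
Bill = €11.67

€11.67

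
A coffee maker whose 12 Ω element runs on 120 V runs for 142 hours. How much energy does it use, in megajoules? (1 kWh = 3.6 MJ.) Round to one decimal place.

613.4 MJ

Power = V²/R = 120²/12 = 1200 W = 1.2 kW
Energy = 1.2 kW × 142 h = 170.4 kWh
= 170.4 × 3.6 MJ = 613.4 MJ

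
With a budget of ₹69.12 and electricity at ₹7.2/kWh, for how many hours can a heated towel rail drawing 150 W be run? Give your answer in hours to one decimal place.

Energy available = ₹69.12 ÷ ₹7.2/kWh = 9.6 kWh
Hours = 9.6 kWh ÷ 0.15 kW = 64.0 h

64.0 h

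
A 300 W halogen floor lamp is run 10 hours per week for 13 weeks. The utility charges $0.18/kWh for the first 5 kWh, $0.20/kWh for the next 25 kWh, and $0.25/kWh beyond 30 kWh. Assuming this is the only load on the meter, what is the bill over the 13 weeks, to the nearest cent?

Runtime = 10 h/week × 13 weeks = 130 h
Energy = 0.3 kW × 130 h = 39 kWh
Tier 1 (0–5 kWh): 5 × $0.18 = $0.9
Tier 2 (5–30 kWh): 25 × $0.20 = $5
Above 30 kWh: 9 × $0.25 = $2.25
Bill = $8.15

$8.15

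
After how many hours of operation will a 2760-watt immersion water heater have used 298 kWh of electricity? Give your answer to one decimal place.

108.0 h

Hours = 298 kWh ÷ 2.76 kW = 108.0 h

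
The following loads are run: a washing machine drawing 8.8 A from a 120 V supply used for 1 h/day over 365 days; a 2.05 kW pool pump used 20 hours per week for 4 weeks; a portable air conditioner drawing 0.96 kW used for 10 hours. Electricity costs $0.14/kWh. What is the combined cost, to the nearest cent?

$78.27

washing machine: Power = 8.8 A × 120 V = 1056 W = 1.056 kW
washing machine: Runtime = 1 h/day × 365 days = 365 h
washing machine: 1.056 kW × 365 h = 385.44 kWh
pool pump: Runtime = 20 h/week × 4 weeks = 80 h
pool pump: 2.05 kW × 80 h = 164 kWh
portable air conditioner: 0.96 kW × 10 h = 9.6 kWh
Total energy = 559.04 kWh
Cost = 559.04 × $0.14 = $78.27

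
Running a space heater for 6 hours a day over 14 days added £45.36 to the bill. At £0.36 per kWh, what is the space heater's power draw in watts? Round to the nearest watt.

1500 W

Energy = £45.36 ÷ £0.36/kWh = 126 kWh
Runtime = 6 h/day × 14 days = 84 h
Power = 126 kWh ÷ 84 h = 1.5 kW = 1500 W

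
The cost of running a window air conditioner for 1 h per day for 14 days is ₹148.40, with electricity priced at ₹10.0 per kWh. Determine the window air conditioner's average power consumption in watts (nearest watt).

1060 W

Energy = ₹148.40 ÷ ₹10.0/kWh = 14.84 kWh
Runtime = 1 h/day × 14 days = 14 h
Power = 14.84 kWh ÷ 14 h = 1.06 kW = 1060 W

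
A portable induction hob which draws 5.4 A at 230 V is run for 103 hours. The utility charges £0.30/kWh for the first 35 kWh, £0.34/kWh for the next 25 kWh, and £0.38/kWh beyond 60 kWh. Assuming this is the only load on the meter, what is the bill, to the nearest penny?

£44.81

Power = 5.4 A × 230 V = 1242 W = 1.242 kW
Energy = 1.242 kW × 103 h = 127.926 kWh
Tier 1 (0–35 kWh): 35 × £0.30 = £10.5
Tier 2 (35–60 kWh): 25 × £0.34 = £8.5
Above 60 kWh: 67.926 × £0.38 = £25.81188
Bill = £44.81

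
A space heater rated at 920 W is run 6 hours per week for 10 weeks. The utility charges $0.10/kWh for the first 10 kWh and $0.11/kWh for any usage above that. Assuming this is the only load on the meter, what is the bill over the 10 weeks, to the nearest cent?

Runtime = 6 h/week × 10 weeks = 60 h
Energy = 0.92 kW × 60 h = 55.2 kWh
Tier 1 (0–10 kWh): 10 × $0.10 = $1
Above 10 kWh: 45.2 × $0.11 = $4.972
Bill = $5.97

$5.97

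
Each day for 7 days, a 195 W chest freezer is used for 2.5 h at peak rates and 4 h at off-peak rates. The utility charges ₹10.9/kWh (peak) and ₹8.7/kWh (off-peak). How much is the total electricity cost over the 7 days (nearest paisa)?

Peak energy = 0.195 kW × 2.5 h × 7 = 3.4125 kWh
Off-peak energy = 0.195 kW × 4 h × 7 = 5.46 kWh
Cost = 3.4125 × ₹10.9 + 5.46 × ₹8.7 = ₹37.19625 + ₹47.502 = ₹84.70

₹84.70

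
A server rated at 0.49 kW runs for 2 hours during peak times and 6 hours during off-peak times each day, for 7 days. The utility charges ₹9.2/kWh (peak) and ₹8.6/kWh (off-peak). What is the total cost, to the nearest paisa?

Peak energy = 0.49 kW × 2 h × 7 = 6.86 kWh
Off-peak energy = 0.49 kW × 6 h × 7 = 20.58 kWh
Cost = 6.86 × ₹9.2 + 20.58 × ₹8.6 = ₹63.112 + ₹176.988 = ₹240.10

₹240.10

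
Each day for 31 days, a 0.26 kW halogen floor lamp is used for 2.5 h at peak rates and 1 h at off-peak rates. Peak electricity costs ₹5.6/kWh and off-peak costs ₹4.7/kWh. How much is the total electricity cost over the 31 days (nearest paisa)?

Peak energy = 0.26 kW × 2.5 h × 31 = 20.15 kWh
Off-peak energy = 0.26 kW × 1 h × 31 = 8.06 kWh
Cost = 20.15 × ₹5.6 + 8.06 × ₹4.7 = ₹112.84 + ₹37.882 = ₹150.72

₹150.72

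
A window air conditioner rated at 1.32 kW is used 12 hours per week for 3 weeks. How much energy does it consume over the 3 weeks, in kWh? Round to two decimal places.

47.52 kWh

Runtime = 12 h/week × 3 weeks = 36 h
Energy = 1.32 kW × 36 h = 47.52 kWh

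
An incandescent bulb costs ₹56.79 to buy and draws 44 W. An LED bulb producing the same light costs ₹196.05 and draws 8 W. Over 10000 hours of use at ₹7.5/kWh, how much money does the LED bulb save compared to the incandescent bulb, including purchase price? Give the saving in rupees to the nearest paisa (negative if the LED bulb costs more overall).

₹2560.74

incandescent bulb: ₹56.79 + (44/1000) kW × 10000 h × ₹7.5 = ₹56.79 + ₹3300 = ₹3356.79
LED bulb: ₹196.05 + (8/1000) kW × 10000 h × ₹7.5 = ₹196.05 + ₹600 = ₹796.05
Saving = ₹3356.79 − ₹796.05 = ₹2560.74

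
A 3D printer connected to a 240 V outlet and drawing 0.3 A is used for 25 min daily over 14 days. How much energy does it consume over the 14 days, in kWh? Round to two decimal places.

Power = 0.3 A × 240 V = 72 W = 0.072 kW
Runtime = 25 min × 14 = 350 min = 5.833333… h
Energy = 0.072 kW × 5.833333… h = 0.42 kWh

0.42 kWh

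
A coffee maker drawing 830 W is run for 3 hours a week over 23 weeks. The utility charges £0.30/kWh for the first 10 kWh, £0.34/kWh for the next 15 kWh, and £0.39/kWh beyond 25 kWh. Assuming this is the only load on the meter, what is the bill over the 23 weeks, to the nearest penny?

£20.69

Runtime = 3 h/week × 23 weeks = 69 h
Energy = 0.83 kW × 69 h = 57.27 kWh
Tier 1 (0–10 kWh): 10 × £0.30 = £3
Tier 2 (10–25 kWh): 15 × £0.34 = £5.1
Above 25 kWh: 32.27 × £0.39 = £12.5853
Bill = £20.69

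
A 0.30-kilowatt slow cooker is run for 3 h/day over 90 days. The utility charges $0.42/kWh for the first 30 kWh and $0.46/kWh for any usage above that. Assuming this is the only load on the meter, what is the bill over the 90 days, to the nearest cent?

Runtime = 3 h/day × 90 days = 270 h
Energy = 0.3 kW × 270 h = 81 kWh
Tier 1 (0–30 kWh): 30 × $0.42 = $12.6
Above 30 kWh: 51 × $0.46 = $23.46
Bill = $36.06

$36.06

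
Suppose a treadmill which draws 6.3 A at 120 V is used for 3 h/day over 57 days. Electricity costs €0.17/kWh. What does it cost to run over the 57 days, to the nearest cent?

€21.98

Power = 6.3 A × 120 V = 756 W = 0.756 kW
Runtime = 3 h/day × 57 days = 171 h
Energy = 0.756 kW × 171 h = 129.276 kWh
Cost = 129.276 kWh × €0.17/kWh = €21.98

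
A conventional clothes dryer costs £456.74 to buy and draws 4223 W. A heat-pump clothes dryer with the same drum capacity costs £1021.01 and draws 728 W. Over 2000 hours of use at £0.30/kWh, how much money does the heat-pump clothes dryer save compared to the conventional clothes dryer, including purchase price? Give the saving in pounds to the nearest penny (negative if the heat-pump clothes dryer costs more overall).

conventional clothes dryer: £456.74 + (4223/1000) kW × 2000 h × £0.30 = £456.74 + £2533.8 = £2990.54
heat-pump clothes dryer: £1021.01 + (728/1000) kW × 2000 h × £0.30 = £1021.01 + £436.8 = £1457.81
Saving = £2990.54 − £1457.81 = £1532.73

£1532.73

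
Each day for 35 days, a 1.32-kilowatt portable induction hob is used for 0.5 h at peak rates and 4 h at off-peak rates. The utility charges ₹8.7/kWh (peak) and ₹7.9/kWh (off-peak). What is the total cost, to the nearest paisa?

Peak energy = 1.32 kW × 0.5 h × 35 = 23.1 kWh
Off-peak energy = 1.32 kW × 4 h × 35 = 184.8 kWh
Cost = 23.1 × ₹8.7 + 184.8 × ₹7.9 = ₹200.97 + ₹1459.92 = ₹1660.89

₹1660.89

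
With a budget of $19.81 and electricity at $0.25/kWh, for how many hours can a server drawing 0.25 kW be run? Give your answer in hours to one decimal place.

317.0 h

Energy available = $19.81 ÷ $0.25/kWh = 79.24 kWh
Hours = 79.24 kWh ÷ 0.25 kW = 317.0 h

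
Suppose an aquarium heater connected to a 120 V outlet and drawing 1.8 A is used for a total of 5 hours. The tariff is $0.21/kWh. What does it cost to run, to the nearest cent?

$0.23

Power = 1.8 A × 120 V = 216 W = 0.216 kW
Energy = 0.216 kW × 5 h = 1.08 kWh
Cost = 1.08 kWh × $0.21/kWh = $0.23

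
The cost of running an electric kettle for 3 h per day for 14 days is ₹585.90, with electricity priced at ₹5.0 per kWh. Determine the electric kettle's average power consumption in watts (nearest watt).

Energy = ₹585.90 ÷ ₹5.0/kWh = 117.18 kWh
Runtime = 3 h/day × 14 days = 42 h
Power = 117.18 kWh ÷ 42 h = 2.79 kW = 2790 W

2790 W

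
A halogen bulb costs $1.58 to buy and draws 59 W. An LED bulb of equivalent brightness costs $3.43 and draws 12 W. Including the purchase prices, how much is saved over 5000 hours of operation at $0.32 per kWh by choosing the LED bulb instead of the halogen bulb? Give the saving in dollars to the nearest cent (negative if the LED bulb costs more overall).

halogen bulb: $1.58 + (59/1000) kW × 5000 h × $0.32 = $1.58 + $94.4 = $95.98
LED bulb: $3.43 + (12/1000) kW × 5000 h × $0.32 = $3.43 + $19.2 = $22.63
Saving = $95.98 − $22.63 = $73.35

$73.35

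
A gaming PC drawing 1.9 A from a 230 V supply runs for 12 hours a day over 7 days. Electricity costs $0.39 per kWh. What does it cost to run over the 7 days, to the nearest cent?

Power = 1.9 A × 230 V = 437 W = 0.437 kW
Runtime = 12 h/day × 7 days = 84 h
Energy = 0.437 kW × 84 h = 36.708 kWh
Cost = 36.708 kWh × $0.39/kWh = $14.32

$14.32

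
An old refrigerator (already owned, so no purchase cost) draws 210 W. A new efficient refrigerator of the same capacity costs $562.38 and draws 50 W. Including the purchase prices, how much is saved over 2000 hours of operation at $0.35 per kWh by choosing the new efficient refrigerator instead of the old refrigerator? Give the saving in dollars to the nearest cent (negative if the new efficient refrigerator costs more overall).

-$450.38

old refrigerator: $0.00 + (210/1000) kW × 2000 h × $0.35 = $0.00 + $147 = $147
new efficient refrigerator: $562.38 + (50/1000) kW × 2000 h × $0.35 = $562.38 + $35 = $597.38
Saving = $147 − $597.38 = −$450.38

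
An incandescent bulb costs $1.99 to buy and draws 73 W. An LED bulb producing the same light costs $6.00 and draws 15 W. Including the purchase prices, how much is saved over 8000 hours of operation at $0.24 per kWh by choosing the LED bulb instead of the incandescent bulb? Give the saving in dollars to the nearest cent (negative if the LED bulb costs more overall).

$107.35

incandescent bulb: $1.99 + (73/1000) kW × 8000 h × $0.24 = $1.99 + $140.16 = $142.15
LED bulb: $6.00 + (15/1000) kW × 8000 h × $0.24 = $6.00 + $28.8 = $34.8
Saving = $142.15 − $34.8 = $107.35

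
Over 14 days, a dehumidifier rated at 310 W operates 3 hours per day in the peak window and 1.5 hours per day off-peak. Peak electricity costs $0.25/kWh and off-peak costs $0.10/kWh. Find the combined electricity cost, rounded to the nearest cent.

Peak energy = 0.31 kW × 3 h × 14 = 13.02 kWh
Off-peak energy = 0.31 kW × 1.5 h × 14 = 6.51 kWh
Cost = 13.02 × $0.25 + 6.51 × $0.10 = $3.255 + $0.651 = $3.91

$3.91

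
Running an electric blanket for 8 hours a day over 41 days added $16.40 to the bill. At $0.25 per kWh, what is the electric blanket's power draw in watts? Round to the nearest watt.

Energy = $16.40 ÷ $0.25/kWh = 65.6 kWh
Runtime = 8 h/day × 41 days = 328 h
Power = 65.6 kWh ÷ 328 h = 0.2 kW = 200 W

200 W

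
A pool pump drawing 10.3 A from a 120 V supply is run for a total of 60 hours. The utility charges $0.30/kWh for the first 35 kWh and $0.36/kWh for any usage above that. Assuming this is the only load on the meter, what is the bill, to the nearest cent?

Power = 10.3 A × 120 V = 1236 W = 1.236 kW
Energy = 1.236 kW × 60 h = 74.16 kWh
Tier 1 (0–35 kWh): 35 × $0.30 = $10.5
Above 35 kWh: 39.16 × $0.36 = $14.0976
Bill = $24.60

$24.60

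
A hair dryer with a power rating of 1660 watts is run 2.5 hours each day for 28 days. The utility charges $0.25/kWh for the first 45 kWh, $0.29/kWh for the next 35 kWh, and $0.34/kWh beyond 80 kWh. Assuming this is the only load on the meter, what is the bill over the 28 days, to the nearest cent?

$33.71

Runtime = 2.5 h/day × 28 days = 70 h
Energy = 1.66 kW × 70 h = 116.2 kWh
Tier 1 (0–45 kWh): 45 × $0.25 = $11.25
Tier 2 (45–80 kWh): 35 × $0.29 = $10.15
Above 80 kWh: 36.2 × $0.34 = $12.308
Bill = $33.71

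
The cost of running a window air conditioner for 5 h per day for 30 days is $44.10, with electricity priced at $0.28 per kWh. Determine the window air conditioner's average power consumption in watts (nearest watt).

Energy = $44.10 ÷ $0.28/kWh = 157.5 kWh
Runtime = 5 h/day × 30 days = 150 h
Power = 157.5 kWh ÷ 150 h = 1.05 kW = 1050 W

1050 W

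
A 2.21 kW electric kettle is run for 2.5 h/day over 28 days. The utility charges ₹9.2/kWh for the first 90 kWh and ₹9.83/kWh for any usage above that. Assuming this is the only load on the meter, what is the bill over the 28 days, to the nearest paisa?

₹1464.00

Runtime = 2.5 h/day × 28 days = 70 h
Energy = 2.21 kW × 70 h = 154.7 kWh
Tier 1 (0–90 kWh): 90 × ₹9.2 = ₹828
Above 90 kWh: 64.7 × ₹9.83 = ₹636.001
Bill = ₹1464.00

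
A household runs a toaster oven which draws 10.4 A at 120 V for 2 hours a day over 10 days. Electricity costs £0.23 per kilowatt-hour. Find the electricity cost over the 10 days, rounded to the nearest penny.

£5.74

Power = 10.4 A × 120 V = 1248 W = 1.248 kW
Runtime = 2 h/day × 10 days = 20 h
Energy = 1.248 kW × 20 h = 24.96 kWh
Cost = 24.96 kWh × £0.23/kWh = £5.74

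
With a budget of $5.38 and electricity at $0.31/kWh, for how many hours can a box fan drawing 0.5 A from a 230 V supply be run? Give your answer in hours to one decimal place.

Power = 0.5 A × 230 V = 115 W = 0.115 kW
Energy available = $5.38 ÷ $0.31/kWh = 17.3548 kWh
Hours = 17.3548 kWh ÷ 0.115 kW = 150.9 h

150.9 h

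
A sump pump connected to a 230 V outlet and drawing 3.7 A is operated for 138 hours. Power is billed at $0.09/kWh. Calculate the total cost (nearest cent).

$10.57

Power = 3.7 A × 230 V = 851 W = 0.851 kW
Energy = 0.851 kW × 138 h = 117.438 kWh
Cost = 117.438 kWh × $0.09/kWh = $10.57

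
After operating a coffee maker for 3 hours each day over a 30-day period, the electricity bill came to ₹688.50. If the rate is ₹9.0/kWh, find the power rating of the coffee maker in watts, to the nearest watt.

Energy = ₹688.50 ÷ ₹9.0/kWh = 76.5 kWh
Runtime = 3 h/day × 30 days = 90 h
Power = 76.5 kWh ÷ 90 h = 0.85 kW = 850 W

850 W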